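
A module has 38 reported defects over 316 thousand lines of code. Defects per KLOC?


Defect density = defects / KLOC
Defect density = 38 / 316
Defect density = 0.12 defects/KLOC

0.12 defects/KLOC


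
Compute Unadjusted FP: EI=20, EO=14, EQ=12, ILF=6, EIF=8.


UFP = EI*4 + EO*5 + EQ*4 + ILF*10 + EIF*7
UFP = 20*4 + 14*5 + 12*4 + 6*10 + 8*7
UFP = 80 + 70 + 48 + 60 + 56
UFP = 314

314


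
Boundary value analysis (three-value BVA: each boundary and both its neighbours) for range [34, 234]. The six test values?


Range: [34, 234]
Boundaries: just below min, min, min+1, max-1, max, just above max
Values: [33, 34, 35, 233, 234, 235]

[33, 34, 35, 233, 234, 235]


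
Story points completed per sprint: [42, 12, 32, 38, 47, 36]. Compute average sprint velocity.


Formula: Avg velocity = Total points / Number of sprints
Points: [42, 12, 32, 38, 47, 36]
Sum = 42 + 12 + 32 + 38 + 47 + 36 = 207
Avg velocity = 207 / 6 = 34.5 points/sprint

34.5 points/sprint


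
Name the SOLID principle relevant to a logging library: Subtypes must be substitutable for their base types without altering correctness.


This describes the Liskov Substitution Principle (LSP)

Liskov Substitution Principle (LSP)


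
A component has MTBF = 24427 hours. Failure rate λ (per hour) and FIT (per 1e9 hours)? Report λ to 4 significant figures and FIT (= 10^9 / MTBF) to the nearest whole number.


Formula: λ = 1 / MTBF; FIT = λ × 1e9 = 1e9 / MTBF
λ = 1 / 24427 ≈ 4.094e-05 failures/hour
FIT = 1e9 / 24427 ≈ 40938 failures per 1e9 hours (nearest whole number)

λ = 4.094e-05 /h, FIT = 40938


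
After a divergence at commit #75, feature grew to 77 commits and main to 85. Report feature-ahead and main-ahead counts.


Common ancestor: commit #75
feature commits after divergence: 77 - 75 = 2
main commits after divergence: 85 - 75 = 10
feature is 2 commits ahead of main
main is 10 commits ahead of feature

feature ahead: 2, main ahead: 10


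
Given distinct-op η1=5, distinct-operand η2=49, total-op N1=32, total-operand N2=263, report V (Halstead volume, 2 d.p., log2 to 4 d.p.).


Formula: V = N * log2(η), where N = N1 + N2 and η = η1 + η2
η = 5 + 49 = 54
N = 32 + 263 = 295
log2(54) ≈ 5.7549
V = 295 * 5.7549 = 1697.70

1697.70


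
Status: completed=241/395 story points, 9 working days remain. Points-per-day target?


Formula: Required rate = Remaining points / Days left
Remaining = 395 - 241 = 154 points
Required rate = 154 / 9 = 17.11 points/day

17.11 points/day


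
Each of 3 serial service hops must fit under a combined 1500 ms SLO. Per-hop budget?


Formula: per_stage = total_budget / stages
per_stage = 1500 / 3
per_stage = 500.0 ms

500.0 ms


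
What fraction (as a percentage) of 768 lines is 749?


Coverage = covered / total * 100
Coverage = 749 / 768 * 100
Coverage = 97.53%

97.53%


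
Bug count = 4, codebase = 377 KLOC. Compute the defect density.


Defect density = defects / KLOC
Defect density = 4 / 377
Defect density = 0.011 defects/KLOC

0.011 defects/KLOC


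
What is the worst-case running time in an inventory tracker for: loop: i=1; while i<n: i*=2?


Reasoning: i doubles each step so iterations are log2(n)
Complexity: O(log n)

O(log n)


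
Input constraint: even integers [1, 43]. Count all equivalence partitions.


Constraint: even integers in [1, 43]
Class 1: x < 1 — out-of-range invalid
Class 2: x in [1,43] but odd — wrong type invalid
Class 3: x in [1,43] and even — valid
Class 4: x > 43 — out-of-range invalid
Total equivalence classes: 4

4 equivalence classes


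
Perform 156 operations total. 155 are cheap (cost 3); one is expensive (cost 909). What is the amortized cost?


Formula: Amortized cost = Total cost / Operations
Total cost = (155 * 3) + (1 * 909)
Total cost = 465 + 909 = 1374
Amortized = 1374 / 156 = 8.8077

8.8077


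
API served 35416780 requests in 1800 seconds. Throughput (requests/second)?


Formula: throughput = requests / seconds
throughput = 35416780 / 1800
throughput = 19675.99 requests/second

19675.99 requests/second


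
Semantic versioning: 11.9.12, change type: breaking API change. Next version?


Current: 11.9.12
Change category: 'breaking API change' → major bump
SemVer rule: major bump → increment MAJOR, reset MINOR and PATCH to 0
New: 12.0.0

12.0.0


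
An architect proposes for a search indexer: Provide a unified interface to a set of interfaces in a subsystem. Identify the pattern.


This matches the Facade pattern

Facade


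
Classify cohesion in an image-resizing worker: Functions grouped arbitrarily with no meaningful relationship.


Reasoning: Worst: random grouping
Type: Coincidental cohesion

Coincidental cohesion


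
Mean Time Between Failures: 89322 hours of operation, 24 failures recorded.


Formula: MTBF = Total operating time / Number of failures
MTBF = 89322 / 24
MTBF = 3721.75 hours

3721.75 hours


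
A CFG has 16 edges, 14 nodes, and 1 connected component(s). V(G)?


Formula: V(G) = E - N + 2P
V(G) = 16 - 14 + 2*1
V(G) = 2 + 2
V(G) = 4

4


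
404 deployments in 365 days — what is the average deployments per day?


Formula: deployments per day = releases / days
= 404 / 365
= 1.107 deploys/day
(equivalently, 7.75 deploys/week)

1.107 deploys/day


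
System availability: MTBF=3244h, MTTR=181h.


Availability = MTBF / (MTBF + MTTR)
Availability = 3244 / (3244 + 181)
Availability = 3244 / 3425
Availability = 94.7153%

94.7153%


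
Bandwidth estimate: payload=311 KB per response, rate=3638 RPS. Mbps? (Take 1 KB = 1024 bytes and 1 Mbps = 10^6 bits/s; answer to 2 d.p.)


Formula: Mbps = payload_bytes * RPS * 8 / 1e6
Payload per request = 311 KB = 311 * 1024 = 318464 bytes
Total bytes/sec = 318464 * 3638 = 1158572032
Total bits/sec = 1158572032 * 8 = 9268576256
Mbps = 9268576256 / 1e6 = 9268.58

9268.58 Mbps


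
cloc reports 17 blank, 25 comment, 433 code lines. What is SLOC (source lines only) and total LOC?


Total LOC = blank + comment + code
Total LOC = 17 + 25 + 433 = 475
SLOC (source only) = code = 433

Total LOC: 475, SLOC: 433


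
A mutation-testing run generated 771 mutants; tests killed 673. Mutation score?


Mutation score = killed / total * 100
Mutation score = 673 / 771 * 100
Mutation score = 87.29%

87.29%


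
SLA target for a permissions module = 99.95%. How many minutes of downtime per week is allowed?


Formula: allowed downtime = period * (100 - SLA) / 100
Period (week) = 10080 minutes
Unavailability fraction = (100 - 99.95) / 100
Allowed downtime = 10080 * (100 - 99.95) / 100
Allowed downtime = 5.04 minutes

5.04 minutes


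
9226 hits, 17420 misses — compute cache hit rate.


Formula: hit rate = hits / (hits + misses) * 100
hit rate = 9226 / (9226 + 17420) * 100
hit rate = 9226 / 26646 * 100
hit rate = 34.62%

34.62%


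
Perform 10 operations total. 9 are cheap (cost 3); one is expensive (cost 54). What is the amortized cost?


Formula: Amortized cost = Total cost / Operations
Total cost = (9 * 3) + (1 * 54)
Total cost = 27 + 54 = 81
Amortized = 81 / 10 = 8.1

8.1


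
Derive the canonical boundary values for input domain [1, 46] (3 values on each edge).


Range: [1, 46]
Boundaries: just below min, min, min+1, max-1, max, just above max
Values: [0, 1, 2, 45, 46, 47]

[0, 1, 2, 45, 46, 47]


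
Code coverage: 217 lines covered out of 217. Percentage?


Coverage = covered / total * 100
Coverage = 217 / 217 * 100
Coverage = 100.0%

100.0%


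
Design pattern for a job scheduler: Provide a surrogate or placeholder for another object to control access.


This matches the Proxy pattern

Proxy


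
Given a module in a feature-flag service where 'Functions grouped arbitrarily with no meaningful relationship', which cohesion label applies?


Reasoning: Worst: random grouping
Type: Coincidental cohesion

Coincidental cohesion


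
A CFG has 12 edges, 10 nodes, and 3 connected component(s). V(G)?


Formula: V(G) = E - N + 2P
V(G) = 12 - 10 + 2*3
V(G) = 2 + 6
V(G) = 8

8


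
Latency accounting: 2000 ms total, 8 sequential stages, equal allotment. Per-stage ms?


Formula: per_stage = total_budget / stages
per_stage = 2000 / 8
per_stage = 250.0 ms

250.0 ms


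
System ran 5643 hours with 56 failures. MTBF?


Formula: MTBF = Total operating time / Number of failures
MTBF = 5643 / 56
MTBF = 100.77 hours

100.77 hours


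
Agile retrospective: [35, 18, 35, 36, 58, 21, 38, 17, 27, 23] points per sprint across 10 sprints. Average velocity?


Formula: Avg velocity = Total points / Number of sprints
Points: [35, 18, 35, 36, 58, 21, 38, 17, 27, 23]
Sum = 35 + 18 + 35 + 36 + 58 + 21 + 38 + 17 + 27 + 23 = 308
Avg velocity = 308 / 10 = 30.8 points/sprint

30.8 points/sprint


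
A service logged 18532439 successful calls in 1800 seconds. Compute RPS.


Formula: throughput = requests / seconds
throughput = 18532439 / 1800
throughput = 10295.8 requests/second

10295.8 requests/second


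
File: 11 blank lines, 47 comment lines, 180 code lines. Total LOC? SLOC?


Total LOC = blank + comment + code
Total LOC = 11 + 47 + 180 = 238
SLOC (source only) = code = 180

Total LOC: 238, SLOC: 180


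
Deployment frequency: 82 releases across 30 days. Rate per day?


Formula: deployments per day = releases / days
= 82 / 30
= 2.733 deploys/day
(equivalently, 19.13 deploys/week)

2.733 deploys/day


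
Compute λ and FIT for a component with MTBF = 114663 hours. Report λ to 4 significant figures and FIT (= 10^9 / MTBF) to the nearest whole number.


Formula: λ = 1 / MTBF; FIT = λ × 1e9 = 1e9 / MTBF
λ = 1 / 114663 ≈ 8.721e-06 failures/hour
FIT = 1e9 / 114663 ≈ 8721 failures per 1e9 hours (nearest whole number)

λ = 8.721e-06 /h, FIT = 8721


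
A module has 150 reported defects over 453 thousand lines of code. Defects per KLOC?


Defect density = defects / KLOC
Defect density = 150 / 453
Defect density = 0.331 defects/KLOC

0.331 defects/KLOC


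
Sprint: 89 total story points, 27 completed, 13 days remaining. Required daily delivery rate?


Formula: Required rate = Remaining points / Days left
Remaining = 89 - 27 = 62 points
Required rate = 62 / 13 = 4.77 points/day

4.77 points/day


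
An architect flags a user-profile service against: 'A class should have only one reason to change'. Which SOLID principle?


This describes the Single Responsibility Principle (SRP)

Single Responsibility Principle (SRP)


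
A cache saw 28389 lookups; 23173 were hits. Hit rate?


Formula: hit rate = hits / (hits + misses) * 100
hit rate = 23173 / (23173 + 5216) * 100
hit rate = 23173 / 28389 * 100
hit rate = 81.63%

81.63%


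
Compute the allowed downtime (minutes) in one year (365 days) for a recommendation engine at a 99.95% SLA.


Formula: allowed downtime = period * (100 - SLA) / 100
Period (year (365 days)) = 525600 minutes
Unavailability fraction = (100 - 99.95) / 100
Allowed downtime = 525600 * (100 - 99.95) / 100
Allowed downtime = 262.8 minutes

262.8 minutes


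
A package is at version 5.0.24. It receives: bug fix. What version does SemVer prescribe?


Current: 5.0.24
Change category: 'bug fix' → patch bump
SemVer rule: patch bump → increment PATCH (MAJOR and MINOR unchanged)
New: 5.0.25

5.0.25


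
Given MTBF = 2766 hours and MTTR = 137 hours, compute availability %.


Availability = MTBF / (MTBF + MTTR)
Availability = 2766 / (2766 + 137)
Availability = 2766 / 2903
Availability = 95.2807%

95.2807%


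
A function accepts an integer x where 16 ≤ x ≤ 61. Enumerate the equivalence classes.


Valid range: [16, 61]
Class 1: x < 16 — invalid
Class 2: 16 ≤ x ≤ 61 — valid
Class 3: x > 61 — invalid
Total equivalence classes: 3

3 equivalence classes


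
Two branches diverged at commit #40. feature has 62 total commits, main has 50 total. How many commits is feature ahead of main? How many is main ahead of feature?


Common ancestor: commit #40
feature commits after divergence: 62 - 40 = 22
main commits after divergence: 50 - 40 = 10
feature is 22 commits ahead of main
main is 10 commits ahead of feature

feature ahead: 22, main ahead: 10


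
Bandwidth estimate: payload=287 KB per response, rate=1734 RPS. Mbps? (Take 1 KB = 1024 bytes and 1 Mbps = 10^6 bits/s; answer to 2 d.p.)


Formula: Mbps = payload_bytes * RPS * 8 / 1e6
Payload per request = 287 KB = 287 * 1024 = 293888 bytes
Total bytes/sec = 293888 * 1734 = 509601792
Total bits/sec = 509601792 * 8 = 4076814336
Mbps = 4076814336 / 1e6 = 4076.81

4076.81 Mbps


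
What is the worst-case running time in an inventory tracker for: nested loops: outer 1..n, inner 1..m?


Reasoning: product of independent bounds
Complexity: O(n*m)

O(n*m)


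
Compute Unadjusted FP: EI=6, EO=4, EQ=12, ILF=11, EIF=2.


UFP = EI*4 + EO*5 + EQ*4 + ILF*10 + EIF*7
UFP = 6*4 + 4*5 + 12*4 + 11*10 + 2*7
UFP = 24 + 20 + 48 + 110 + 14
UFP = 216

216


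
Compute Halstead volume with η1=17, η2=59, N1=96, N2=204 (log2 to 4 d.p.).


Formula: V = N * log2(η), where N = N1 + N2 and η = η1 + η2
η = 17 + 59 = 76
N = 96 + 204 = 300
log2(76) ≈ 6.2479
V = 300 * 6.2479 = 1874.37

1874.37


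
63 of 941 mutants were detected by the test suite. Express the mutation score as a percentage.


Mutation score = killed / total * 100
Mutation score = 63 / 941 * 100
Mutation score = 6.7%

6.7%


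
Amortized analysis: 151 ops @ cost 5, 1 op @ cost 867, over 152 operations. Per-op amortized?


Formula: Amortized cost = Total cost / Operations
Total cost = (151 * 5) + (1 * 867)
Total cost = 755 + 867 = 1622
Amortized = 1622 / 152 = 10.6711

10.6711


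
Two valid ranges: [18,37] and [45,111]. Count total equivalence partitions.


Valid ranges: [18,37] and [45,111]
Class 1: x < 18 — invalid
Class 2: 18 ≤ x ≤ 37 — valid
Class 3: 37 < x < 45 — invalid (gap between ranges)
Class 4: 45 ≤ x ≤ 111 — valid
Class 5: x > 111 — invalid
Total equivalence classes: 5

5 equivalence classes


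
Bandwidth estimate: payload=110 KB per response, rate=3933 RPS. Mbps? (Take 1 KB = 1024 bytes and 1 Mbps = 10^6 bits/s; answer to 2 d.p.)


Formula: Mbps = payload_bytes * RPS * 8 / 1e6
Payload per request = 110 KB = 110 * 1024 = 112640 bytes
Total bytes/sec = 112640 * 3933 = 443013120
Total bits/sec = 443013120 * 8 = 3544104960
Mbps = 3544104960 / 1e6 = 3544.1

3544.1 Mbps


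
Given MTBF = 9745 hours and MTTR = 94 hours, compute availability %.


Availability = MTBF / (MTBF + MTTR)
Availability = 9745 / (9745 + 94)
Availability = 9745 / 9839
Availability = 99.0446%

99.0446%


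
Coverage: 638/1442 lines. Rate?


Coverage = covered / total * 100
Coverage = 638 / 1442 * 100
Coverage = 44.24%

44.24%


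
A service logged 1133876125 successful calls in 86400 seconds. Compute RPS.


Formula: throughput = requests / seconds
throughput = 1133876125 / 86400
throughput = 13123.57 requests/second

13123.57 requests/second


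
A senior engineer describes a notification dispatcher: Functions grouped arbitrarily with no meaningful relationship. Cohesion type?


Reasoning: Worst: random grouping
Type: Coincidental cohesion

Coincidental cohesion


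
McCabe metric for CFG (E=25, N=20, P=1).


Formula: V(G) = E - N + 2P
V(G) = 25 - 20 + 2*1
V(G) = 5 + 2
V(G) = 7

7


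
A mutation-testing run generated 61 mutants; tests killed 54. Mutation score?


Mutation score = killed / total * 100
Mutation score = 54 / 61 * 100
Mutation score = 88.52%

88.52%


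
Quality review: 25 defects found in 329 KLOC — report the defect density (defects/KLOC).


Defect density = defects / KLOC
Defect density = 25 / 329
Defect density = 0.076 defects/KLOC

0.076 defects/KLOC


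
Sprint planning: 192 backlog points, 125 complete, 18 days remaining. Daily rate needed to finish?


Formula: Required rate = Remaining points / Days left
Remaining = 192 - 125 = 67 points
Required rate = 67 / 18 = 3.72 points/day

3.72 points/day


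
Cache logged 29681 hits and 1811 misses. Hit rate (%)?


Formula: hit rate = hits / (hits + misses) * 100
hit rate = 29681 / (29681 + 1811) * 100
hit rate = 29681 / 31492 * 100
hit rate = 94.25%

94.25%


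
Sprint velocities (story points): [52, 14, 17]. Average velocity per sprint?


Formula: Avg velocity = Total points / Number of sprints
Points: [52, 14, 17]
Sum = 52 + 14 + 17 = 83
Avg velocity = 83 / 3 = 27.67 points/sprint

27.67 points/sprint


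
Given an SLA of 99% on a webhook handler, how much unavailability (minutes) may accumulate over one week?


Formula: allowed downtime = period * (100 - SLA) / 100
Period (week) = 10080 minutes
Unavailability fraction = (100 - 99.0) / 100
Allowed downtime = 10080 * (100 - 99.0) / 100
Allowed downtime = 100.8 minutes

100.8 minutes


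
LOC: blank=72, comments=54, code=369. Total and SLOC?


Total LOC = blank + comment + code
Total LOC = 72 + 54 + 369 = 495
SLOC (source only) = code = 369

Total LOC: 495, SLOC: 369


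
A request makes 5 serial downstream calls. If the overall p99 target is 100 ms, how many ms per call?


Formula: per_stage = total_budget / stages
per_stage = 100 / 5
per_stage = 20.0 ms

20.0 ms


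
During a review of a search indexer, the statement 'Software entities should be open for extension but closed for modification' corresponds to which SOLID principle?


This describes the Open/Closed Principle (OCP)

Open/Closed Principle (OCP)


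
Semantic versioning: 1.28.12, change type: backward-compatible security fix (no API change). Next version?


Current: 1.28.12
Change category: 'backward-compatible security fix (no API change)' → patch bump
SemVer rule: patch bump → increment PATCH (MAJOR and MINOR unchanged)
New: 1.28.13

1.28.13


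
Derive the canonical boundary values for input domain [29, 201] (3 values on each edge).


Range: [29, 201]
Boundaries: just below min, min, min+1, max-1, max, just above max
Values: [28, 29, 30, 200, 201, 202]

[28, 29, 30, 200, 201, 202]


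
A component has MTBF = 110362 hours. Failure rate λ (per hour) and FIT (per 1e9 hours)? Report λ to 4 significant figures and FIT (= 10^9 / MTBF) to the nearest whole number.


Formula: λ = 1 / MTBF; FIT = λ × 1e9 = 1e9 / MTBF
λ = 1 / 110362 ≈ 9.061e-06 failures/hour
FIT = 1e9 / 110362 ≈ 9061 failures per 1e9 hours (nearest whole number)

λ = 9.061e-06 /h, FIT = 9061


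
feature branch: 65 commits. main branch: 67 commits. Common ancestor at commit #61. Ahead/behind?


Common ancestor: commit #61
feature commits after divergence: 65 - 61 = 4
main commits after divergence: 67 - 61 = 6
feature is 4 commits ahead of main
main is 6 commits ahead of feature

feature ahead: 4, main ahead: 6


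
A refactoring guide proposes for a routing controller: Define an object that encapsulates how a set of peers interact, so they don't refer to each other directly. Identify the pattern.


This matches the Mediator pattern

Mediator


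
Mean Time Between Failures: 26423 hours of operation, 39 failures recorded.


Formula: MTBF = Total operating time / Number of failures
MTBF = 26423 / 39
MTBF = 677.51 hours

677.51 hours


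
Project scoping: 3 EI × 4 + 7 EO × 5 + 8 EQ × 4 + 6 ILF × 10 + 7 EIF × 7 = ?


UFP = EI*4 + EO*5 + EQ*4 + ILF*10 + EIF*7
UFP = 3*4 + 7*5 + 8*4 + 6*10 + 7*7
UFP = 12 + 35 + 32 + 60 + 49
UFP = 188

188


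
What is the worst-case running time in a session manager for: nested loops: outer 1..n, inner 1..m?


Reasoning: product of independent bounds
Complexity: O(n*m)

O(n*m)


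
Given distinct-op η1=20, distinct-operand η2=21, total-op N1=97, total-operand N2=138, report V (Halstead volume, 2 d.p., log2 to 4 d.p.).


Formula: V = N * log2(η), where N = N1 + N2 and η = η1 + η2
η = 20 + 21 = 41
N = 97 + 138 = 235
log2(41) ≈ 5.3576
V = 235 * 5.3576 = 1259.04

1259.04


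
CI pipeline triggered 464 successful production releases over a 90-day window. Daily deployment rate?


Formula: deployments per day = releases / days
= 464 / 90
= 5.156 deploys/day
(equivalently, 36.09 deploys/week)

5.156 deploys/day


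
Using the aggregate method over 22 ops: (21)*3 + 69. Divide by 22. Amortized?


Formula: Amortized cost = Total cost / Operations
Total cost = (21 * 3) + (1 * 69)
Total cost = 63 + 69 = 132
Amortized = 132 / 22 = 6.0

6.0


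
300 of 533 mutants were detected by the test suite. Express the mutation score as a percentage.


Mutation score = killed / total * 100
Mutation score = 300 / 533 * 100
Mutation score = 56.29%

56.29%


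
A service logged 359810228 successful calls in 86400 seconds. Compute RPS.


Formula: throughput = requests / seconds
throughput = 359810228 / 86400
throughput = 4164.47 requests/second

4164.47 requests/second


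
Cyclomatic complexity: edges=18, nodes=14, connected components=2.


Formula: V(G) = E - N + 2P
V(G) = 18 - 14 + 2*2
V(G) = 4 + 4
V(G) = 8

8


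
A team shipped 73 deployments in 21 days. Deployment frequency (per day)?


Formula: deployments per day = releases / days
= 73 / 21
= 3.476 deploys/day
(equivalently, 24.33 deploys/week)

3.476 deploys/day


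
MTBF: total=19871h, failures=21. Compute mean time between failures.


Formula: MTBF = Total operating time / Number of failures
MTBF = 19871 / 21
MTBF = 946.24 hours

946.24 hours


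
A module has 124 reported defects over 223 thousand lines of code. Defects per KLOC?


Defect density = defects / KLOC
Defect density = 124 / 223
Defect density = 0.556 defects/KLOC

0.556 defects/KLOC


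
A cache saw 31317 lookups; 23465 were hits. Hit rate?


Formula: hit rate = hits / (hits + misses) * 100
hit rate = 23465 / (23465 + 7852) * 100
hit rate = 23465 / 31317 * 100
hit rate = 74.93%

74.93%


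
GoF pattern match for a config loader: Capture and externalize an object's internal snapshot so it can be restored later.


This matches the Memento pattern

Memento


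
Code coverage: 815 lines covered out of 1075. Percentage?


Coverage = covered / total * 100
Coverage = 815 / 1075 * 100
Coverage = 75.81%

75.81%


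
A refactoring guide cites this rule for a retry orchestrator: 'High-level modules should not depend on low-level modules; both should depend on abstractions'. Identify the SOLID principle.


This describes the Dependency Inversion Principle (DIP)

Dependency Inversion Principle (DIP)


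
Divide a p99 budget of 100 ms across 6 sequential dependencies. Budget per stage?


Formula: per_stage = total_budget / stages
per_stage = 100 / 6
per_stage = 16.67 ms

16.67 ms


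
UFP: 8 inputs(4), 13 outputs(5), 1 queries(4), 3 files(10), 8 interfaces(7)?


UFP = EI*4 + EO*5 + EQ*4 + ILF*10 + EIF*7
UFP = 8*4 + 13*5 + 1*4 + 3*10 + 8*7
UFP = 32 + 65 + 4 + 30 + 56
UFP = 187

187


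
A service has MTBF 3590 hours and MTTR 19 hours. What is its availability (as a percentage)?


Availability = MTBF / (MTBF + MTTR)
Availability = 3590 / (3590 + 19)
Availability = 3590 / 3609
Availability = 99.4735%

99.4735%


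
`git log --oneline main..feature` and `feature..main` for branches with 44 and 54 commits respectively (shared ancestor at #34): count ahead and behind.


Common ancestor: commit #34
feature commits after divergence: 44 - 34 = 10
main commits after divergence: 54 - 34 = 20
feature is 10 commits ahead of main
main is 20 commits ahead of feature

feature ahead: 10, main ahead: 20


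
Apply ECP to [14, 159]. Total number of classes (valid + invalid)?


Valid range: [14, 159]
Class 1: x < 14 — invalid
Class 2: 14 ≤ x ≤ 159 — valid
Class 3: x > 159 — invalid
Total equivalence classes: 3

3 equivalence classes


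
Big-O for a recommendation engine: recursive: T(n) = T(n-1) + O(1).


Reasoning: linear recursion with constant work per frame
Complexity: O(n)

O(n)


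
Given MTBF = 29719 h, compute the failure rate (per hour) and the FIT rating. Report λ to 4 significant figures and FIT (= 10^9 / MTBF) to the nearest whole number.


Formula: λ = 1 / MTBF; FIT = λ × 1e9 = 1e9 / MTBF
λ = 1 / 29719 ≈ 3.365e-05 failures/hour
FIT = 1e9 / 29719 ≈ 33649 failures per 1e9 hours (nearest whole number)

λ = 3.365e-05 /h, FIT = 33649


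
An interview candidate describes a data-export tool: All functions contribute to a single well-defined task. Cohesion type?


Reasoning: Best: single purpose
Type: Functional cohesion

Functional cohesion


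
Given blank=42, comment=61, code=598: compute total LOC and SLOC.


Total LOC = blank + comment + code
Total LOC = 42 + 61 + 598 = 701
SLOC (source only) = code = 598

Total LOC: 701, SLOC: 598


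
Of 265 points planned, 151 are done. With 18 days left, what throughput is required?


Formula: Required rate = Remaining points / Days left
Remaining = 265 - 151 = 114 points
Required rate = 114 / 18 = 6.33 points/day

6.33 points/day


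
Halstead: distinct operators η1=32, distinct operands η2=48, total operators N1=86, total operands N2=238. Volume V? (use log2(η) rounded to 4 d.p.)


Formula: V = N * log2(η), where N = N1 + N2 and η = η1 + η2
η = 32 + 48 = 80
N = 86 + 238 = 324
log2(80) ≈ 6.3219
V = 324 * 6.3219 = 2048.30

2048.30


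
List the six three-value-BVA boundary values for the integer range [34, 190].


Range: [34, 190]
Boundaries: just below min, min, min+1, max-1, max, just above max
Values: [33, 34, 35, 189, 190, 191]

[33, 34, 35, 189, 190, 191]


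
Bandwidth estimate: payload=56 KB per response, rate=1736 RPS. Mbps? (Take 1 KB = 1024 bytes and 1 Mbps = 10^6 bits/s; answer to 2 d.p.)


Formula: Mbps = payload_bytes * RPS * 8 / 1e6
Payload per request = 56 KB = 56 * 1024 = 57344 bytes
Total bytes/sec = 57344 * 1736 = 99549184
Total bits/sec = 99549184 * 8 = 796393472
Mbps = 796393472 / 1e6 = 796.39

796.39 Mbps


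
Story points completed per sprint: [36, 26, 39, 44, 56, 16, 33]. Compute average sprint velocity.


Formula: Avg velocity = Total points / Number of sprints
Points: [36, 26, 39, 44, 56, 16, 33]
Sum = 36 + 26 + 39 + 44 + 56 + 16 + 33 = 250
Avg velocity = 250 / 7 = 35.71 points/sprint

35.71 points/sprint


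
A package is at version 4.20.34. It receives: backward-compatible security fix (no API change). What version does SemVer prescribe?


Current: 4.20.34
Change category: 'backward-compatible security fix (no API change)' → patch bump
SemVer rule: patch bump → increment PATCH (MAJOR and MINOR unchanged)
New: 4.20.35

4.20.35


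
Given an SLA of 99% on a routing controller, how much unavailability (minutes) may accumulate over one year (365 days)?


Formula: allowed downtime = period * (100 - SLA) / 100
Period (year (365 days)) = 525600 minutes
Unavailability fraction = (100 - 99.0) / 100
Allowed downtime = 525600 * (100 - 99.0) / 100
Allowed downtime = 5256.0 minutes

5256.0 minutes


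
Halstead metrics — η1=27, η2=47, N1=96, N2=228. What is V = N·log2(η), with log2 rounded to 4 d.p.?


Formula: V = N * log2(η), where N = N1 + N2 and η = η1 + η2
η = 27 + 47 = 74
N = 96 + 228 = 324
log2(74) ≈ 6.2095
V = 324 * 6.2095 = 2011.88

2011.88


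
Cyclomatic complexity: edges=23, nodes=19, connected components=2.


Formula: V(G) = E - N + 2P
V(G) = 23 - 19 + 2*2
V(G) = 4 + 4
V(G) = 8

8


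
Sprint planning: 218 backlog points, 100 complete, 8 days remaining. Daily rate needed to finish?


Formula: Required rate = Remaining points / Days left
Remaining = 218 - 100 = 118 points
Required rate = 118 / 8 = 14.75 points/day

14.75 points/day


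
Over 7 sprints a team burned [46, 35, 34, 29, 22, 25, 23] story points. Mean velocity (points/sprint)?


Formula: Avg velocity = Total points / Number of sprints
Points: [46, 35, 34, 29, 22, 25, 23]
Sum = 46 + 35 + 34 + 29 + 22 + 25 + 23 = 214
Avg velocity = 214 / 7 = 30.57 points/sprint

30.57 points/sprint


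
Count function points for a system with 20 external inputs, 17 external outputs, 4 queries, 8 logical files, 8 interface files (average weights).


UFP = EI*4 + EO*5 + EQ*4 + ILF*10 + EIF*7
UFP = 20*4 + 17*5 + 4*4 + 8*10 + 8*7
UFP = 80 + 85 + 16 + 80 + 56
UFP = 317

317


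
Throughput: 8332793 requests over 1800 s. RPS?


Formula: throughput = requests / seconds
throughput = 8332793 / 1800
throughput = 4629.33 requests/second

4629.33 requests/second


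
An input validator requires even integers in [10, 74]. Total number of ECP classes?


Constraint: even integers in [10, 74]
Class 1: x < 10 — out-of-range invalid
Class 2: x in [10,74] but odd — wrong type invalid
Class 3: x in [10,74] and even — valid
Class 4: x > 74 — out-of-range invalid
Total equivalence classes: 4

4 equivalence classes


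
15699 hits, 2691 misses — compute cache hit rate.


Formula: hit rate = hits / (hits + misses) * 100
hit rate = 15699 / (15699 + 2691) * 100
hit rate = 15699 / 18390 * 100
hit rate = 85.37%

85.37%


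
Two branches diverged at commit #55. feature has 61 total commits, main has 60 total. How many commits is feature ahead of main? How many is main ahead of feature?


Common ancestor: commit #55
feature commits after divergence: 61 - 55 = 6
main commits after divergence: 60 - 55 = 5
feature is 6 commits ahead of main
main is 5 commits ahead of feature

feature ahead: 6, main ahead: 5


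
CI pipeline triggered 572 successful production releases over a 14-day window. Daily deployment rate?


Formula: deployments per day = releases / days
= 572 / 14
= 40.857 deploys/day
(equivalently, 286.0 deploys/week)

40.857 deploys/day


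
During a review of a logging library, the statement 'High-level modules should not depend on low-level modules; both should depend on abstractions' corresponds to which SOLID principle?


This describes the Dependency Inversion Principle (DIP)

Dependency Inversion Principle (DIP)


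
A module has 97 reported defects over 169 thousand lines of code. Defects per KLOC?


Defect density = defects / KLOC
Defect density = 97 / 169
Defect density = 0.574 defects/KLOC

0.574 defects/KLOC


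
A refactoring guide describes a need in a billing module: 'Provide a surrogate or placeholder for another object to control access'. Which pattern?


This matches the Proxy pattern

Proxy


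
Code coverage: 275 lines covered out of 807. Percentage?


Coverage = covered / total * 100
Coverage = 275 / 807 * 100
Coverage = 34.08%

34.08%


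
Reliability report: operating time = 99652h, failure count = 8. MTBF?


Formula: MTBF = Total operating time / Number of failures
MTBF = 99652 / 8
MTBF = 12456.5 hours

12456.5 hours


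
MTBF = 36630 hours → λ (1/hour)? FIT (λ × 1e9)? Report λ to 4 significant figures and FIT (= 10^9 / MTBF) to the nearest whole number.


Formula: λ = 1 / MTBF; FIT = λ × 1e9 = 1e9 / MTBF
λ = 1 / 36630 ≈ 2.730e-05 failures/hour
FIT = 1e9 / 36630 ≈ 27300 failures per 1e9 hours (nearest whole number)

λ = 2.730e-05 /h, FIT = 27300


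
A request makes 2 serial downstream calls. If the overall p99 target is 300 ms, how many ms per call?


Formula: per_stage = total_budget / stages
per_stage = 300 / 2
per_stage = 150.0 ms

150.0 ms


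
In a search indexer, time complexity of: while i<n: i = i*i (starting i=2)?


Reasoning: squaring drives double-exponential growth; iterations ~ log log n
Complexity: O(log log n)

O(log log n)


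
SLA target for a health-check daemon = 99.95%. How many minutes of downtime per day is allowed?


Formula: allowed downtime = period * (100 - SLA) / 100
Period (day) = 1440 minutes
Unavailability fraction = (100 - 99.95) / 100
Allowed downtime = 1440 * (100 - 99.95) / 100
Allowed downtime = 0.72 minutes

0.72 minutes


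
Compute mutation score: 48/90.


Mutation score = killed / total * 100
Mutation score = 48 / 90 * 100
Mutation score = 53.33%

53.33%


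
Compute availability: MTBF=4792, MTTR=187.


Availability = MTBF / (MTBF + MTTR)
Availability = 4792 / (4792 + 187)
Availability = 4792 / 4979
Availability = 96.2442%

96.2442%


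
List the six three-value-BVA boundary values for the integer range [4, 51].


Range: [4, 51]
Boundaries: just below min, min, min+1, max-1, max, just above max
Values: [3, 4, 5, 50, 51, 52]

[3, 4, 5, 50, 51, 52]


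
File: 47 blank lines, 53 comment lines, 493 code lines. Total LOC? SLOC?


Total LOC = blank + comment + code
Total LOC = 47 + 53 + 493 = 593
SLOC (source only) = code = 493

Total LOC: 593, SLOC: 493


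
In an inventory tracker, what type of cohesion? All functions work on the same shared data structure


Reasoning: Functions share data
Type: Communicational cohesion

Communicational cohesion


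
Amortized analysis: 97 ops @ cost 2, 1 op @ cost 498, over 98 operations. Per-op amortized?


Formula: Amortized cost = Total cost / Operations
Total cost = (97 * 2) + (1 * 498)
Total cost = 194 + 498 = 692
Amortized = 692 / 98 = 7.0612

7.0612


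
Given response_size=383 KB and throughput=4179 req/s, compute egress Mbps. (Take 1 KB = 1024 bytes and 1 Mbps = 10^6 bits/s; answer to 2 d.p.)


Formula: Mbps = payload_bytes * RPS * 8 / 1e6
Payload per request = 383 KB = 383 * 1024 = 392192 bytes
Total bytes/sec = 392192 * 4179 = 1638970368
Total bits/sec = 1638970368 * 8 = 13111762944
Mbps = 13111762944 / 1e6 = 13111.76

13111.76 Mbps


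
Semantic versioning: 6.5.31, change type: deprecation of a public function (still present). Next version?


Current: 6.5.31
Change category: 'deprecation of a public function (still present)' → minor bump
SemVer rule: minor bump → increment MINOR, reset PATCH to 0 (MAJOR unchanged)
New: 6.6.0

6.6.0


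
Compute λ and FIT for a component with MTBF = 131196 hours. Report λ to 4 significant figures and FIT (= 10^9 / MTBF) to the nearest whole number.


Formula: λ = 1 / MTBF; FIT = λ × 1e9 = 1e9 / MTBF
λ = 1 / 131196 ≈ 7.622e-06 failures/hour
FIT = 1e9 / 131196 ≈ 7622 failures per 1e9 hours (nearest whole number)

λ = 7.622e-06 /h, FIT = 7622


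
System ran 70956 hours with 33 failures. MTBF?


Formula: MTBF = Total operating time / Number of failures
MTBF = 70956 / 33
MTBF = 2150.18 hours

2150.18 hours


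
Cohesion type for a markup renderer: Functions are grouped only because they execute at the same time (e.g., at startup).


Reasoning: Related by timing only
Type: Temporal cohesion

Temporal cohesion


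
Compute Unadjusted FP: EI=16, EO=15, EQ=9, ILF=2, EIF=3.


UFP = EI*4 + EO*5 + EQ*4 + ILF*10 + EIF*7
UFP = 16*4 + 15*5 + 9*4 + 2*10 + 3*7
UFP = 64 + 75 + 36 + 20 + 21
UFP = 216

216


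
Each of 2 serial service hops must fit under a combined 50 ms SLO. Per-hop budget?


Formula: per_stage = total_budget / stages
per_stage = 50 / 2
per_stage = 25.0 ms

25.0 ms


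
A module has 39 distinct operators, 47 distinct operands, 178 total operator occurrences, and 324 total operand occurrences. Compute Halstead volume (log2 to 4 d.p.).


Formula: V = N * log2(η), where N = N1 + N2 and η = η1 + η2
η = 39 + 47 = 86
N = 178 + 324 = 502
log2(86) ≈ 6.4263
V = 502 * 6.4263 = 3226.00

3226.00


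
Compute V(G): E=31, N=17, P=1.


Formula: V(G) = E - N + 2P
V(G) = 31 - 17 + 2*1
V(G) = 14 + 2
V(G) = 16

16


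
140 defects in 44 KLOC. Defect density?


Defect density = defects / KLOC
Defect density = 140 / 44
Defect density = 3.182 defects/KLOC

3.182 defects/KLOC


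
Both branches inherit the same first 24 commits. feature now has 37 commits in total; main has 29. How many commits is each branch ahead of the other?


Common ancestor: commit #24
feature commits after divergence: 37 - 24 = 13
main commits after divergence: 29 - 24 = 5
feature is 13 commits ahead of main
main is 5 commits ahead of feature

feature ahead: 13, main ahead: 5


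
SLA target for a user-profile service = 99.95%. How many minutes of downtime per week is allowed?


Formula: allowed downtime = period * (100 - SLA) / 100
Period (week) = 10080 minutes
Unavailability fraction = (100 - 99.95) / 100
Allowed downtime = 10080 * (100 - 99.95) / 100
Allowed downtime = 5.04 minutes

5.04 minutes


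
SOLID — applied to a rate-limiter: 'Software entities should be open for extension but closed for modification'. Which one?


This describes the Open/Closed Principle (OCP)

Open/Closed Principle (OCP)


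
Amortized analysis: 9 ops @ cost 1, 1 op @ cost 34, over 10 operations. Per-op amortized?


Formula: Amortized cost = Total cost / Operations
Total cost = (9 * 1) + (1 * 34)
Total cost = 9 + 34 = 43
Amortized = 43 / 10 = 4.3

4.3


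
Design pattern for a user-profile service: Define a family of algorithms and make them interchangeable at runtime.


This matches the Strategy pattern

Strategy


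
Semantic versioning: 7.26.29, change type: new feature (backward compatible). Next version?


Current: 7.26.29
Change category: 'new feature (backward compatible)' → minor bump
SemVer rule: minor bump → increment MINOR, reset PATCH to 0 (MAJOR unchanged)
New: 7.27.0

7.27.0


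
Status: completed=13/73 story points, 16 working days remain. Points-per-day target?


Formula: Required rate = Remaining points / Days left
Remaining = 73 - 13 = 60 points
Required rate = 60 / 16 = 3.75 points/day

3.75 points/day


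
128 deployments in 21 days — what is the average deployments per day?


Formula: deployments per day = releases / days
= 128 / 21
= 6.095 deploys/day
(equivalently, 42.67 deploys/week)

6.095 deploys/day


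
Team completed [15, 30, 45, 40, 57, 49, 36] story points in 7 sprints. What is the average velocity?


Formula: Avg velocity = Total points / Number of sprints
Points: [15, 30, 45, 40, 57, 49, 36]
Sum = 15 + 30 + 45 + 40 + 57 + 49 + 36 = 272
Avg velocity = 272 / 7 = 38.86 points/sprint

38.86 points/sprint


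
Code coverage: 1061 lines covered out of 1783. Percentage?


Coverage = covered / total * 100
Coverage = 1061 / 1783 * 100
Coverage = 59.51%

59.51%


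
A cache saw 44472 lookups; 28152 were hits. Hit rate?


Formula: hit rate = hits / (hits + misses) * 100
hit rate = 28152 / (28152 + 16320) * 100
hit rate = 28152 / 44472 * 100
hit rate = 63.3%

63.3%


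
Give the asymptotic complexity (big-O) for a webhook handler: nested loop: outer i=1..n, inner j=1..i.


Reasoning: triangle: n(n+1)/2 ~ n^2/2
Complexity: O(n^2)

O(n^2)


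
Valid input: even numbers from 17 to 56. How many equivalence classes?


Constraint: even integers in [17, 56]
Class 1: x < 17 — out-of-range invalid
Class 2: x in [17,56] but odd — wrong type invalid
Class 3: x in [17,56] and even — valid
Class 4: x > 56 — out-of-range invalid
Total equivalence classes: 4

4 equivalence classes


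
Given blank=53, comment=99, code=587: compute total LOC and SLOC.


Total LOC = blank + comment + code
Total LOC = 53 + 99 + 587 = 739
SLOC (source only) = code = 587

Total LOC: 739, SLOC: 587


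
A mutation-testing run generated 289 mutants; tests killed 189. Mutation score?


Mutation score = killed / total * 100
Mutation score = 189 / 289 * 100
Mutation score = 65.4%

65.4%


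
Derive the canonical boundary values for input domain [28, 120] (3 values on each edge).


Range: [28, 120]
Boundaries: just below min, min, min+1, max-1, max, just above max
Values: [27, 28, 29, 119, 120, 121]

[27, 28, 29, 119, 120, 121]


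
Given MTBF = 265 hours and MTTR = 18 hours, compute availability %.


Availability = MTBF / (MTBF + MTTR)
Availability = 265 / (265 + 18)
Availability = 265 / 283
Availability = 93.6396%

93.6396%


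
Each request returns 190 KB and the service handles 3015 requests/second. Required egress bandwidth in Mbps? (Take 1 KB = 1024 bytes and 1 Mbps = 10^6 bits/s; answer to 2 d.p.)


Formula: Mbps = payload_bytes * RPS * 8 / 1e6
Payload per request = 190 KB = 190 * 1024 = 194560 bytes
Total bytes/sec = 194560 * 3015 = 586598400
Total bits/sec = 586598400 * 8 = 4692787200
Mbps = 4692787200 / 1e6 = 4692.79

4692.79 Mbps
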